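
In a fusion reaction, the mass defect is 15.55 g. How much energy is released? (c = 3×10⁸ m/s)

Convert mass defect: Δm = 15.55 g = 0.01555 kg
E = Δm·c² = 0.01555 × (3×10⁸)²
= 0.01555 × 9×10¹⁶ = 1.400×10¹⁵ J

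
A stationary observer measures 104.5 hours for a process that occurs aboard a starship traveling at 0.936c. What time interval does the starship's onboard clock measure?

Dilated time Δt = 104.5 hours
γ = 1/√(1 - 0.936²) = 2.841
Δt₀ = Δt/γ = 104.5/2.841 = 36.78 hours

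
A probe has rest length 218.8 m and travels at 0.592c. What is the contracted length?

Proper length L₀ = 218.8 m
γ = 1/√(1 - 0.592²) = 1.241
L = L₀/γ = 218.8/1.241 = 176.3 m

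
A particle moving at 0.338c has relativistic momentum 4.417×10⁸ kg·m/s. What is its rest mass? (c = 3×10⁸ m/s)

γ = 1/√(1 - 0.338²) = 1.0625
v = 0.338 × 3×10⁸ = 1.014×10⁸ m/s
m = p/(γv) = 4.417×10⁸/(1.0625 × 1.014×10⁸) = 4.100 kg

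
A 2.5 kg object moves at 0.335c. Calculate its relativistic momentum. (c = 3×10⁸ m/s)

γ = 1/√(1 - 0.335²) = 1.0613
v = 0.335 × 3×10⁸ = 1.005×10⁸ m/s
p = γmv = 1.0613 × 2.5 × 1.005×10⁸ = 2.667×10⁸ kg·m/s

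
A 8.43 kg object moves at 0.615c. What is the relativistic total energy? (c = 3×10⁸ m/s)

γ = 1/√(1 - 0.615²) = 1.2682
mc² = 8.43 × (3×10⁸)² = 7.587×10¹⁷ J
E = γmc² = 1.2682 × 7.587×10¹⁷ = 9.622×10¹⁷ J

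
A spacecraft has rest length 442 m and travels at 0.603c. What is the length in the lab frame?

Proper length L₀ = 442 m
γ = 1/√(1 - 0.603²) = 1.2535
L = L₀/γ = 442/1.2535 = 352.6 m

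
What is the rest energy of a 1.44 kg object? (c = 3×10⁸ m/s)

c² = (3×10⁸)² = 9.000×10¹⁶ m²/s²
E₀ = mc² = 1.44 × 9.000×10¹⁶ = 1.296×10¹⁷ J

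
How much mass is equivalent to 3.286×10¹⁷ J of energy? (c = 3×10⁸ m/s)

From E = mc², we get m = E/c²
c² = (3×10⁸)² = 9×10¹⁶ m²/s²
m = 3.286×10¹⁷ / 9×10¹⁶ = 3.651 kg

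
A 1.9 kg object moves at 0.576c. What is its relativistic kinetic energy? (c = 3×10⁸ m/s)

γ = 1/√(1 - 0.576²) = 1.22332
γ - 1 = 0.22332
KE = (γ-1)mc² = 0.22332 × 1.9 × (3×10⁸)² = 3.819×10¹⁶ J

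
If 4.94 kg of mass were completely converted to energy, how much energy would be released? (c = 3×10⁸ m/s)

Using E = mc²:
c² = (3×10⁸)² = 9×10¹⁶ m²/s²
E = 4.94 × 9×10¹⁶ = 4.446×10¹⁷ J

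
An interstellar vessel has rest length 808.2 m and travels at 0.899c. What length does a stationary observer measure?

Proper length L₀ = 808.2 m
γ = 1/√(1 - 0.899²) = 2.283
L = L₀/γ = 808.2/2.283 = 354.0 m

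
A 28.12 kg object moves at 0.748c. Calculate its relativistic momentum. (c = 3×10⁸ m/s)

γ = 1/√(1 - 0.748²) = 1.50671
v = 0.748 × 3×10⁸ = 2.244×10⁸ m/s
p = γmv = 1.50671 × 28.12 × 2.244×10⁸ = 9.508×10⁹ kg·m/s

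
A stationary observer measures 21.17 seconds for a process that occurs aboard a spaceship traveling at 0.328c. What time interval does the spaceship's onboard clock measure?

Dilated time Δt = 21.17 seconds
γ = 1/√(1 - 0.328²) = 1.0586
Δt₀ = Δt/γ = 21.17/1.0586 = 20.00 seconds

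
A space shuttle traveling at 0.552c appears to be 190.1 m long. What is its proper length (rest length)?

Contracted length L = 190.1 m
γ = 1/√(1 - 0.552²) = 1.1993
L₀ = γL = 1.1993 × 190.1 = 228.0 m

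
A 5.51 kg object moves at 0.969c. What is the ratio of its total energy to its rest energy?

E = γmc², E₀ = mc²
E/E₀ = γ = 1/√(1 - 0.969²) = 4.048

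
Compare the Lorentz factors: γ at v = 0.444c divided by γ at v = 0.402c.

γ₁ = 1/√(1 - 0.444²) = 1.116
γ₂ = 1/√(1 - 0.402²) = 1.092
γ₁/γ₂ = 1.116/1.092 = 1.022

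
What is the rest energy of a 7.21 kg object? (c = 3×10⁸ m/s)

c² = (3×10⁸)² = 9.000×10¹⁶ m²/s²
E₀ = mc² = 7.21 × 9.000×10¹⁶ = 6.489×10¹⁷ J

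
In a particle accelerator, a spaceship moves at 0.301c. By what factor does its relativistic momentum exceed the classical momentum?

p_rel = γmv, p_class = mv
Ratio = γ = 1/√(1 - 0.301²)
= 1/√(0.909399) = 1.049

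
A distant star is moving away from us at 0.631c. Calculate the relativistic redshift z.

β = 0.631
(1+β)/(1-β) = 1.631/0.369 = 4.420
√(4.420) = 2.102
z = 2.102 - 1 = 1.102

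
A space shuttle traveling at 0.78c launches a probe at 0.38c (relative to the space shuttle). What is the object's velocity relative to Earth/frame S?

u = (u' + v)/(1 + u'v/c²)
Numerator: 0.38 + 0.78 = 1.16
Denominator: 1 + 0.2964 = 1.2964
u = 1.16/1.2964 = 0.8948c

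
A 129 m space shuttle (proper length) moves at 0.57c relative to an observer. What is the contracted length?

Proper length L₀ = 129 m
γ = 1/√(1 - 0.57²) = 1.217
L = L₀/γ = 129/1.217 = 106.0 m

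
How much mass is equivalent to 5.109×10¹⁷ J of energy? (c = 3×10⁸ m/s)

From E = mc², we get m = E/c²
c² = (3×10⁸)² = 9×10¹⁶ m²/s²
m = 5.109×10¹⁷ / 9×10¹⁶ = 5.677 kg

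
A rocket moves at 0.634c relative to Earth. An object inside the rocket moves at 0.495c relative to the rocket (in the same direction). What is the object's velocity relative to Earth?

u = (u' + v)/(1 + u'v/c²)
Numerator: 0.495 + 0.634 = 1.129
Denominator: 1 + 0.31383 = 1.31383
u = 1.129/1.31383 = 0.8593c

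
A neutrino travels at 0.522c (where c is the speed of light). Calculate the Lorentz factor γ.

v/c = 0.522, so (v/c)² = 0.272484
1 - (v/c)² = 0.727516
γ = 1/√(0.727516) = 1.172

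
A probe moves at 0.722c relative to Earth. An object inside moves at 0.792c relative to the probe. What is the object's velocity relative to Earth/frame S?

u = (u' + v)/(1 + u'v/c²)
Numerator: 0.792 + 0.722 = 1.514
Denominator: 1 + 0.571824 = 1.571824
u = 1.514/1.571824 = 0.9632c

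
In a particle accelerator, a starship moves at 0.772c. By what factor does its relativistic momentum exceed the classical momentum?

p_rel = γmv, p_class = mv
Ratio = γ = 1/√(1 - 0.772²)
= 1/√(0.404016) = 1.573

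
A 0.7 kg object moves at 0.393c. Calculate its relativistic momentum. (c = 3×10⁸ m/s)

γ = 1/√(1 - 0.393²) = 1.0875
v = 0.393 × 3×10⁸ = 1.179×10⁸ m/s
p = γmv = 1.0875 × 0.7 × 1.179×10⁸ = 8.975×10⁷ kg·m/s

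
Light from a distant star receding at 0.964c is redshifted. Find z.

β = 0.964
(1+β)/(1-β) = 1.964/0.036 = 54.56
√(54.56) = 7.386
z = 7.386 - 1 = 6.386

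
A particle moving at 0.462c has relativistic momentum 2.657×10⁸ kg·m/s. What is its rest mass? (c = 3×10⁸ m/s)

γ = 1/√(1 - 0.462²) = 1.1275
v = 0.462 × 3×10⁸ = 1.386×10⁸ m/s
m = p/(γv) = 2.657×10⁸/(1.1275 × 1.386×10⁸) = 1.700 kg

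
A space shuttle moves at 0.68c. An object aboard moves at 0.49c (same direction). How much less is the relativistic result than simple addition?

Classical: u' + v = 0.49 + 0.68 = 1.17c
Relativistic: u = (0.49 + 0.68)/(1 + 0.3332) = 1.17/1.3332 = 0.8776c
Difference: 1.17 - 0.8776 = 0.2924c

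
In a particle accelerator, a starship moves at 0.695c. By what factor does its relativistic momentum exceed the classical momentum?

p_rel = γmv, p_class = mv
Ratio = γ = 1/√(1 - 0.695²)
= 1/√(0.516975) = 1.391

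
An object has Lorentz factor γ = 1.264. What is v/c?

From γ = 1/√(1 - v²/c²):
1/γ² = 1/1.264² = 0.6259
v²/c² = 1 - 0.6259 = 0.3741
v/c = √(0.3741) = 0.6116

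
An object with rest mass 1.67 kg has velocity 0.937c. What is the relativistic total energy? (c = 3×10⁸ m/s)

γ = 1/√(1 - 0.937²) = 2.863
mc² = 1.67 × (3×10⁸)² = 1.503×10¹⁷ J
E = γmc² = 2.863 × 1.503×10¹⁷ = 4.303×10¹⁷ J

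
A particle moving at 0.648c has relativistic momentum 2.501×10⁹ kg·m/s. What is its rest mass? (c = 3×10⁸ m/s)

γ = 1/√(1 - 0.648²) = 1.31296
v = 0.648 × 3×10⁸ = 1.944×10⁸ m/s
m = p/(γv) = 2.501×10⁹/(1.31296 × 1.944×10⁸) = 9.799 kg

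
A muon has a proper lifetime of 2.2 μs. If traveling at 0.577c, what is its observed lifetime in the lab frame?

Proper lifetime τ₀ = 2.2 μs
γ = 1/√(1 - 0.577²) = 1.2244
τ = γτ₀ = 1.2244 × 2.2 μs = 2.694 μs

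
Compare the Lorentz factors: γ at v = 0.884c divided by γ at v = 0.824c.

γ₁ = 1/√(1 - 0.884²) = 2.139
γ₂ = 1/√(1 - 0.824²) = 1.765
γ₁/γ₂ = 2.139/1.765 = 1.212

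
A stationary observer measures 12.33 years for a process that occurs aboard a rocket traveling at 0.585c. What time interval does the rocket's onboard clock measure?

Dilated time Δt = 12.33 years
γ = 1/√(1 - 0.585²) = 1.233
Δt₀ = Δt/γ = 12.33/1.233 = 10.00 years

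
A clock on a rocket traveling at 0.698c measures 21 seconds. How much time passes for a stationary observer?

Proper time Δt₀ = 21 seconds
γ = 1/√(1 - 0.698²) = 1.3965
Δt = γΔt₀ = 1.3965 × 21 = 29.33 seconds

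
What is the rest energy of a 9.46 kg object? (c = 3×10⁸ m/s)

c² = (3×10⁸)² = 9.000×10¹⁶ m²/s²
E₀ = mc² = 9.46 × 9.000×10¹⁶ = 8.514×10¹⁷ J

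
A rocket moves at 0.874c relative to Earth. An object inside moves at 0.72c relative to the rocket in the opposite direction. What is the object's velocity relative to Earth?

Object's velocity in rocket frame is u' = -0.72c
u = (u' + v)/(1 + u'v/c²) = (v - 0.72)/(1 - 0.72·v/c²)
Numerator: 0.874 - 0.72 = 0.154
Denominator: 1 - 0.62928 = 0.37072
u = 0.154/0.37072 = 0.4154c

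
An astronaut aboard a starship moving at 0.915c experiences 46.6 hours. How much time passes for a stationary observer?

Proper time Δt₀ = 46.6 hours
γ = 1/√(1 - 0.915²) = 2.479
Δt = γΔt₀ = 2.479 × 46.6 = 115.5 hours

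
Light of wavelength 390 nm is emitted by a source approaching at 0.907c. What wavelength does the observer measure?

β = 0.907
Wavelength Doppler factor = √(0.093/1.907) = √(0.0487677) = 0.220834
λ_obs = 390 × 0.220834 = 86.13 nm (blueshift)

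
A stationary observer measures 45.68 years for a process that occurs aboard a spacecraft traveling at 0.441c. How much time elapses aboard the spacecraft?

Dilated time Δt = 45.68 years
γ = 1/√(1 - 0.441²) = 1.1142
Δt₀ = Δt/γ = 45.68/1.1142 = 41.00 years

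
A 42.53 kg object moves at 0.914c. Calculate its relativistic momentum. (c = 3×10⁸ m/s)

γ = 1/√(1 - 0.914²) = 2.4648
v = 0.914 × 3×10⁸ = 2.742×10⁸ m/s
p = γmv = 2.4648 × 42.53 × 2.742×10⁸ = 2.874×10¹⁰ kg·m/s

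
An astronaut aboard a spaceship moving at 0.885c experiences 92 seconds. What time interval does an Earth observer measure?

Proper time Δt₀ = 92 seconds
γ = 1/√(1 - 0.885²) = 2.148
Δt = γΔt₀ = 2.148 × 92 = 197.6 seconds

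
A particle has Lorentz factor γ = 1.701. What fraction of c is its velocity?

From γ = 1/√(1 - v²/c²):
1/γ² = 1/1.701² = 0.3456
v²/c² = 1 - 0.3456 = 0.6544
v/c = √(0.6544) = 0.8089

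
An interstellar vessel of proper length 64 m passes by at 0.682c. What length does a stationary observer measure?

Proper length L₀ = 64 m
γ = 1/√(1 - 0.682²) = 1.3673
L = L₀/γ = 64/1.3673 = 46.81 m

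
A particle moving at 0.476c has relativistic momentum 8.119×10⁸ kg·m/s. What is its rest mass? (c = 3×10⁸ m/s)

γ = 1/√(1 - 0.476²) = 1.1371
v = 0.476 × 3×10⁸ = 1.428×10⁸ m/s
m = p/(γv) = 8.119×10⁸/(1.1371 × 1.428×10⁸) = 5.000 kg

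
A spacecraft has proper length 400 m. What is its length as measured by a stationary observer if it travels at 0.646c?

Proper length L₀ = 400 m
γ = 1/√(1 - 0.646²) = 1.310
L = L₀/γ = 400/1.310 = 305.3 m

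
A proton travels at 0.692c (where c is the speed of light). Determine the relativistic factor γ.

v/c = 0.692, so (v/c)² = 0.478864
1 - (v/c)² = 0.521136
γ = 1/√(0.521136) = 1.385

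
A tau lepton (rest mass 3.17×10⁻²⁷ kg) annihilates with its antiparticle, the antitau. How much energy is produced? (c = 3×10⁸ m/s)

Both particles have the same rest mass, so total mass = 2m
E = 2m·c² = 2 × 3.17×10⁻²⁷ × (3×10⁸)²
= 2 × 3.17×10⁻²⁷ × 9×10¹⁶
= 5.706×10⁻¹⁰ J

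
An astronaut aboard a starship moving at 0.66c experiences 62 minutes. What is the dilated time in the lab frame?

Proper time Δt₀ = 62 minutes
γ = 1/√(1 - 0.66²) = 1.3311
Δt = γΔt₀ = 1.3311 × 62 = 82.53 minutes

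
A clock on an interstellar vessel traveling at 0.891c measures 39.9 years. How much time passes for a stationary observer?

Proper time Δt₀ = 39.9 years
γ = 1/√(1 - 0.891²) = 2.2026
Δt = γΔt₀ = 2.2026 × 39.9 = 87.88 years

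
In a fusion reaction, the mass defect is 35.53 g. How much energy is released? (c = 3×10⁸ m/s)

Convert mass defect: Δm = 35.53 g = 0.03553 kg
E = Δm·c² = 0.03553 × (3×10⁸)²
= 0.03553 × 9×10¹⁶ = 3.198×10¹⁵ J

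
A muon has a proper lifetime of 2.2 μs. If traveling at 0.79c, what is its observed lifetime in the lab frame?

Proper lifetime τ₀ = 2.2 μs
γ = 1/√(1 - 0.79²) = 1.631
τ = γτ₀ = 1.631 × 2.2 μs = 3.588 μs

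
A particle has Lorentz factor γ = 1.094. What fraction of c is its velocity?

From γ = 1/√(1 - v²/c²):
1/γ² = 1/1.094² = 0.83554
v²/c² = 1 - 0.83554 = 0.16446
v/c = √(0.16446) = 0.4055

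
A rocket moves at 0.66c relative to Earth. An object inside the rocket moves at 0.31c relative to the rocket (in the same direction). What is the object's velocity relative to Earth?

u = (u' + v)/(1 + u'v/c²)
Numerator: 0.31 + 0.66 = 0.97
Denominator: 1 + 0.2046 = 1.2046
u = 0.97/1.2046 = 0.8052c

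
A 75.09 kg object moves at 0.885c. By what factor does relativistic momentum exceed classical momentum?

p_rel = γmv, p_class = mv
Ratio = γ = 1/√(1 - 0.885²) = 2.148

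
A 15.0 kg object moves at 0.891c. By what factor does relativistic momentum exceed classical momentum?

p_rel = γmv, p_class = mv
Ratio = γ = 1/√(1 - 0.891²) = 2.203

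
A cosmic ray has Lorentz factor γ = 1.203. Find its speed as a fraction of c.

From γ = 1/√(1 - v²/c²):
1/γ² = 1/1.203² = 0.6910
v²/c² = 1 - 0.6910 = 0.3090
v/c = √(0.3090) = 0.5559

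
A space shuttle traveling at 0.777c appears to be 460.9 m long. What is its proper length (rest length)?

Contracted length L = 460.9 m
γ = 1/√(1 - 0.777²) = 1.5886
L₀ = γL = 1.5886 × 460.9 = 732.2 m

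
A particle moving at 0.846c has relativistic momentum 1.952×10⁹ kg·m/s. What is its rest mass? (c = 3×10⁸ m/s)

γ = 1/√(1 - 0.846²) = 1.8755
v = 0.846 × 3×10⁸ = 2.538×10⁸ m/s
m = p/(γv) = 1.952×10⁹/(1.8755 × 2.538×10⁸) = 4.101 kg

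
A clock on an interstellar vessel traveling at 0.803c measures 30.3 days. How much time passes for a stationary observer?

Proper time Δt₀ = 30.3 days
γ = 1/√(1 - 0.803²) = 1.678
Δt = γΔt₀ = 1.678 × 30.3 = 50.84 days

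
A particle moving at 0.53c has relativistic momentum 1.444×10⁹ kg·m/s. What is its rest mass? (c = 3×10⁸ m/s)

γ = 1/√(1 - 0.53²) = 1.17925
v = 0.53 × 3×10⁸ = 1.590×10⁸ m/s
m = p/(γv) = 1.444×10⁹/(1.17925 × 1.590×10⁸) = 7.701 kg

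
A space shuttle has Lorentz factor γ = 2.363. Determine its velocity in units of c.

From γ = 1/√(1 - v²/c²):
1/γ² = 1/2.363² = 0.1791
v²/c² = 1 - 0.1791 = 0.8209
v/c = √(0.8209) = 0.9060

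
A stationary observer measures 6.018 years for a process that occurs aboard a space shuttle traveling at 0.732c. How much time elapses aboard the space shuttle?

Dilated time Δt = 6.018 years
γ = 1/√(1 - 0.732²) = 1.4678
Δt₀ = Δt/γ = 6.018/1.4678 = 4.100 years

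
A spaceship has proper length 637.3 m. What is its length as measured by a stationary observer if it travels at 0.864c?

Proper length L₀ = 637.3 m
γ = 1/√(1 - 0.864²) = 1.986
L = L₀/γ = 637.3/1.986 = 320.9 m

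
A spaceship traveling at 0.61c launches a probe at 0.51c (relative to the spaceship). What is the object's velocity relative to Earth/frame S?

u = (u' + v)/(1 + u'v/c²)
Numerator: 0.51 + 0.61 = 1.12
Denominator: 1 + 0.3111 = 1.3111
u = 1.12/1.3111 = 0.8542c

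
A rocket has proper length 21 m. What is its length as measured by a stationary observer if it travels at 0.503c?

Proper length L₀ = 21 m
γ = 1/√(1 - 0.503²) = 1.157
L = L₀/γ = 21/1.157 = 18.15 m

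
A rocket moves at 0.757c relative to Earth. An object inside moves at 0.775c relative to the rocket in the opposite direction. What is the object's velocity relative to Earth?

Object's velocity in rocket frame is u' = -0.775c
u = (u' + v)/(1 + u'v/c²) = (v - 0.775)/(1 - 0.775·v/c²)
Numerator: 0.757 - 0.775 = -0.018
Denominator: 1 - 0.586675 = 0.413325
u = -0.018/0.413325 = -0.04355c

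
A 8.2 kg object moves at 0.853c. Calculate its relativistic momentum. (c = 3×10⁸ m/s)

γ = 1/√(1 - 0.853²) = 1.91604
v = 0.853 × 3×10⁸ = 2.559×10⁸ m/s
p = γmv = 1.91604 × 8.2 × 2.559×10⁸ = 4.021×10⁹ kg·m/s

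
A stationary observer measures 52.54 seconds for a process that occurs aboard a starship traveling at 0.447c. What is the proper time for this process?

Dilated time Δt = 52.54 seconds
γ = 1/√(1 - 0.447²) = 1.1179
Δt₀ = Δt/γ = 52.54/1.1179 = 47.00 seconds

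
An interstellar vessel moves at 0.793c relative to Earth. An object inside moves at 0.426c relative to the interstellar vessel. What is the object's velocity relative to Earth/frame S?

u = (u' + v)/(1 + u'v/c²)
Numerator: 0.426 + 0.793 = 1.219
Denominator: 1 + 0.337818 = 1.337818
u = 1.219/1.337818 = 0.9112c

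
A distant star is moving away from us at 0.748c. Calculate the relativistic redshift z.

β = 0.748
(1+β)/(1-β) = 1.748/0.252 = 6.937
√(6.937) = 2.634
z = 2.634 - 1 = 1.634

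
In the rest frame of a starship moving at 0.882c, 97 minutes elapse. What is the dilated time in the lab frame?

Proper time Δt₀ = 97 minutes
γ = 1/√(1 - 0.882²) = 2.122
Δt = γΔt₀ = 2.122 × 97 = 205.8 minutes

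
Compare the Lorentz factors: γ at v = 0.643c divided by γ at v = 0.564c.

γ₁ = 1/√(1 - 0.643²) = 1.306
γ₂ = 1/√(1 - 0.564²) = 1.211
γ₁/γ₂ = 1.306/1.211 = 1.078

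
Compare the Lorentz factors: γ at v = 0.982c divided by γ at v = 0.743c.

γ₁ = 1/√(1 - 0.982²) = 5.2943
γ₂ = 1/√(1 - 0.743²) = 1.4941
γ₁/γ₂ = 5.2943/1.4941 = 3.543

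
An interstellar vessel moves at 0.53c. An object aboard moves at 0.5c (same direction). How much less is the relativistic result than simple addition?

Classical: u' + v = 0.5 + 0.53 = 1.03c
Relativistic: u = (0.5 + 0.53)/(1 + 0.265) = 1.03/1.265 = 0.8142c
Difference: 1.03 - 0.8142 = 0.2158c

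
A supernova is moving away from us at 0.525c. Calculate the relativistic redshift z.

β = 0.525
(1+β)/(1-β) = 1.525/0.475 = 3.2105
√(3.2105) = 1.7918
z = 1.7918 - 1 = 0.7918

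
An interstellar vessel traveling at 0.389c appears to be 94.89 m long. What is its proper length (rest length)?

Contracted length L = 94.89 m
γ = 1/√(1 - 0.389²) = 1.085
L₀ = γL = 1.085 × 94.89 = 103.0 m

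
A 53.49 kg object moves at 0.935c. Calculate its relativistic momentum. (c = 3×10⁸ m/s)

γ = 1/√(1 - 0.935²) = 2.820
v = 0.935 × 3×10⁸ = 2.805×10⁸ m/s
p = γmv = 2.820 × 53.49 × 2.805×10⁸ = 4.231×10¹⁰ kg·m/s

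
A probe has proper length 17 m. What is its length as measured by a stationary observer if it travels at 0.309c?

Proper length L₀ = 17 m
γ = 1/√(1 - 0.309²) = 1.0515
L = L₀/γ = 17/1.0515 = 16.17 m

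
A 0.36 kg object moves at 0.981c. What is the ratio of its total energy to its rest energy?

E = γmc², E₀ = mc²
E/E₀ = γ = 1/√(1 - 0.981²) = 5.154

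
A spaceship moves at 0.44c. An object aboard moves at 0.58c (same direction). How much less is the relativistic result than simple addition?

Classical: u' + v = 0.58 + 0.44 = 1.02c
Relativistic: u = (0.58 + 0.44)/(1 + 0.2552) = 1.02/1.2552 = 0.8126c
Difference: 1.02 - 0.8126 = 0.2074c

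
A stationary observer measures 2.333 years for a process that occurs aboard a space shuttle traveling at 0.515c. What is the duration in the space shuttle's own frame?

Dilated time Δt = 2.333 years
γ = 1/√(1 - 0.515²) = 1.1666
Δt₀ = Δt/γ = 2.333/1.1666 = 2.000 years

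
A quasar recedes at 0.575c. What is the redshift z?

β = 0.575
(1+β)/(1-β) = 1.575/0.425 = 3.706
√(3.706) = 1.9251
z = 1.9251 - 1 = 0.9251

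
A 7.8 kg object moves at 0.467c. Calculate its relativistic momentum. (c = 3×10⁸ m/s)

γ = 1/√(1 - 0.467²) = 1.131
v = 0.467 × 3×10⁸ = 1.401×10⁸ m/s
p = γmv = 1.131 × 7.8 × 1.401×10⁸ = 1.236×10⁹ kg·m/s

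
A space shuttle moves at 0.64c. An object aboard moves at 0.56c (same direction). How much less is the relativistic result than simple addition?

Classical: u' + v = 0.56 + 0.64 = 1.2c
Relativistic: u = (0.56 + 0.64)/(1 + 0.3584) = 1.2/1.3584 = 0.8834c
Difference: 1.2 - 0.8834 = 0.3166c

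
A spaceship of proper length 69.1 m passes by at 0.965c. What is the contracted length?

Proper length L₀ = 69.1 m
γ = 1/√(1 - 0.965²) = 3.813
L = L₀/γ = 69.1/3.813 = 18.12 m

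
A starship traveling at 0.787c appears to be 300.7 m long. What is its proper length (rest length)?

Contracted length L = 300.7 m
γ = 1/√(1 - 0.787²) = 1.621
L₀ = γL = 1.621 × 300.7 = 487.4 m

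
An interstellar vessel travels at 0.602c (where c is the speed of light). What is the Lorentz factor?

v/c = 0.602, so (v/c)² = 0.362404
1 - (v/c)² = 0.637596
γ = 1/√(0.637596) = 1.252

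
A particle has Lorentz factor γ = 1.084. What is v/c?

From γ = 1/√(1 - v²/c²):
1/γ² = 1/1.084² = 0.8510
v²/c² = 1 - 0.8510 = 0.1490
v/c = √(0.1490) = 0.3860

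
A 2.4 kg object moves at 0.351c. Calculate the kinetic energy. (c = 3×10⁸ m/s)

γ = 1/√(1 - 0.351²) = 1.06795
γ - 1 = 0.06795
KE = (γ-1)mc² = 0.06795 × 2.4 × (3×10⁸)² = 1.468×10¹⁶ J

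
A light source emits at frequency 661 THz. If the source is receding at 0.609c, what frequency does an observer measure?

β = v/c = 0.609
(1-β)/(1+β) = 0.391/1.609 = 0.24301
Doppler factor = √(0.24301) = 0.49296
f_obs = 661 × 0.49296 = 325.8 THz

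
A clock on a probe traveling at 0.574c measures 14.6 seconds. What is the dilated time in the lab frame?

Proper time Δt₀ = 14.6 seconds
γ = 1/√(1 - 0.574²) = 1.221
Δt = γΔt₀ = 1.221 × 14.6 = 17.83 seconds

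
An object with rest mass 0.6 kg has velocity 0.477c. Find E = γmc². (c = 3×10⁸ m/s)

γ = 1/√(1 - 0.477²) = 1.1378
mc² = 0.6 × (3×10⁸)² = 5.400×10¹⁶ J
E = γmc² = 1.1378 × 5.400×10¹⁶ = 6.144×10¹⁶ J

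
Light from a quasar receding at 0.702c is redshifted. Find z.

β = 0.702
(1+β)/(1-β) = 1.702/0.298 = 5.711
√(5.711) = 2.390
z = 2.390 - 1 = 1.390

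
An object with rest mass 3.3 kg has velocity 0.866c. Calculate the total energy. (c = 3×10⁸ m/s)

γ = 1/√(1 - 0.866²) = 1.9998
mc² = 3.3 × (3×10⁸)² = 2.970×10¹⁷ J
E = γmc² = 1.9998 × 2.970×10¹⁷ = 5.939×10¹⁷ J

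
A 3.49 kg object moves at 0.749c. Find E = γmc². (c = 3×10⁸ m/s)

γ = 1/√(1 - 0.749²) = 1.5093
mc² = 3.49 × (3×10⁸)² = 3.141×10¹⁷ J
E = γmc² = 1.5093 × 3.141×10¹⁷ = 4.741×10¹⁷ J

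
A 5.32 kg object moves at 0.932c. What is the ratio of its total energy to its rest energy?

E = γmc², E₀ = mc²
E/E₀ = γ = 1/√(1 - 0.932²) = 2.759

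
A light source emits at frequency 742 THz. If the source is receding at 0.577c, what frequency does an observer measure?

β = v/c = 0.577
(1-β)/(1+β) = 0.423/1.577 = 0.2682
Doppler factor = √(0.2682) = 0.5179
f_obs = 742 × 0.5179 = 384.3 THz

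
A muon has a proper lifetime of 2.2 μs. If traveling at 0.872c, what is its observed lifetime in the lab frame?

Proper lifetime τ₀ = 2.2 μs
γ = 1/√(1 - 0.872²) = 2.0429
τ = γτ₀ = 2.0429 × 2.2 μs = 4.494 μs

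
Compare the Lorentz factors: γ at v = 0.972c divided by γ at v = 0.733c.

γ₁ = 1/√(1 - 0.972²) = 4.256
γ₂ = 1/√(1 - 0.733²) = 1.470
γ₁/γ₂ = 4.256/1.470 = 2.895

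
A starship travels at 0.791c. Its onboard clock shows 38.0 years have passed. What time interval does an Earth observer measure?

Proper time Δt₀ = 38.0 years
γ = 1/√(1 - 0.791²) = 1.6345
Δt = γΔt₀ = 1.6345 × 38.0 = 62.11 years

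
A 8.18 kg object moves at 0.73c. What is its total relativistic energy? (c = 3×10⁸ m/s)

γ = 1/√(1 - 0.73²) = 1.463
mc² = 8.18 × (3×10⁸)² = 7.362×10¹⁷ J
E = γmc² = 1.463 × 7.362×10¹⁷ = 1.077×10¹⁸ J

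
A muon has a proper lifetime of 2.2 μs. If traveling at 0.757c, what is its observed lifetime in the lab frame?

Proper lifetime τ₀ = 2.2 μs
γ = 1/√(1 - 0.757²) = 1.5304
τ = γτ₀ = 1.5304 × 2.2 μs = 3.367 μs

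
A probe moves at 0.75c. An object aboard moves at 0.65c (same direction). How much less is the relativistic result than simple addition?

Classical: u' + v = 0.65 + 0.75 = 1.4c
Relativistic: u = (0.65 + 0.75)/(1 + 0.4875) = 1.4/1.4875 = 0.9412c
Difference: 1.4 - 0.9412 = 0.4588c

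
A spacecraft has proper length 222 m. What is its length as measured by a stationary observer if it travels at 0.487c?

Proper length L₀ = 222 m
γ = 1/√(1 - 0.487²) = 1.145
L = L₀/γ = 222/1.145 = 193.9 m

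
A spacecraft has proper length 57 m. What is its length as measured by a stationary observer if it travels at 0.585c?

Proper length L₀ = 57 m
γ = 1/√(1 - 0.585²) = 1.233
L = L₀/γ = 57/1.233 = 46.23 m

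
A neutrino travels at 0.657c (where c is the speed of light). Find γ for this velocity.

v/c = 0.657, so (v/c)² = 0.431649
1 - (v/c)² = 0.568351
γ = 1/√(0.568351) = 1.326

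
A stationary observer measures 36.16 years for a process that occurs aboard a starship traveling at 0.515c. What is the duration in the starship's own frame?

Dilated time Δt = 36.16 years
γ = 1/√(1 - 0.515²) = 1.1666
Δt₀ = Δt/γ = 36.16/1.1666 = 31.00 years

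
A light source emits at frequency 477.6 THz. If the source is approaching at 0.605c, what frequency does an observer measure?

β = v/c = 0.605
(1+β)/(1-β) = 1.605/0.395 = 4.0633
Doppler factor = √(4.0633) = 2.0158
f_obs = 477.6 × 2.0158 = 962.7 THz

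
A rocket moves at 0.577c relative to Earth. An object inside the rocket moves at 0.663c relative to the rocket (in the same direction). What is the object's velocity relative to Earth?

u = (u' + v)/(1 + u'v/c²)
Numerator: 0.663 + 0.577 = 1.24
Denominator: 1 + 0.382551 = 1.382551
u = 1.24/1.382551 = 0.8969c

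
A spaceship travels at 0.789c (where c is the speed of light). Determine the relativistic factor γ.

v/c = 0.789, so (v/c)² = 0.622521
1 - (v/c)² = 0.377479
γ = 1/√(0.377479) = 1.628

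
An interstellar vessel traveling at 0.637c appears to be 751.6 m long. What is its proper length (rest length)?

Contracted length L = 751.6 m
γ = 1/√(1 - 0.637²) = 1.2972
L₀ = γL = 1.2972 × 751.6 = 975.0 m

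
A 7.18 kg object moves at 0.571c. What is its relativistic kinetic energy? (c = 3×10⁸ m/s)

γ = 1/√(1 - 0.571²) = 1.2181
γ - 1 = 0.2181
KE = (γ-1)mc² = 0.2181 × 7.18 × (3×10⁸)² = 1.409×10¹⁷ J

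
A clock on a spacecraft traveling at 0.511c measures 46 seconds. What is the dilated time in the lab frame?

Proper time Δt₀ = 46 seconds
γ = 1/√(1 - 0.511²) = 1.16336
Δt = γΔt₀ = 1.16336 × 46 = 53.51 seconds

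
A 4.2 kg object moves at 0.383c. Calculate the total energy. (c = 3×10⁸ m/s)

γ = 1/√(1 - 0.383²) = 1.0825
mc² = 4.2 × (3×10⁸)² = 3.780×10¹⁷ J
E = γmc² = 1.0825 × 3.780×10¹⁷ = 4.092×10¹⁷ J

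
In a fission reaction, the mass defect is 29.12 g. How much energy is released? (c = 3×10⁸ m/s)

Convert mass defect: Δm = 29.12 g = 0.02912 kg
E = Δm·c² = 0.02912 × (3×10⁸)²
= 0.02912 × 9×10¹⁶ = 2.621×10¹⁵ J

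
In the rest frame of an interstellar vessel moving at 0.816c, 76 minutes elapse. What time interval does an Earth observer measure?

Proper time Δt₀ = 76 minutes
γ = 1/√(1 - 0.816²) = 1.730
Δt = γΔt₀ = 1.730 × 76 = 131.5 minutes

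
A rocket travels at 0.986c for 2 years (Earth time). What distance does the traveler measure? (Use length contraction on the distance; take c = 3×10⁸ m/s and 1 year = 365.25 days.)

Earth distance: d = v × t = 0.986c × 2 yr = 1.867×10¹⁶ m
γ = 5.997
d' = d/γ = 1.867×10¹⁶/5.997 = 3.113×10¹⁵ m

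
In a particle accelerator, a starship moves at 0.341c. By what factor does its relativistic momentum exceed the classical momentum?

p_rel = γmv, p_class = mv
Ratio = γ = 1/√(1 - 0.341²)
= 1/√(0.883719) = 1.064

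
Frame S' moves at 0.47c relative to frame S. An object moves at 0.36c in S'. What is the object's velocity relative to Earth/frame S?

u = (u' + v)/(1 + u'v/c²)
Numerator: 0.36 + 0.47 = 0.83
Denominator: 1 + 0.1692 = 1.1692
u = 0.83/1.1692 = 0.7099c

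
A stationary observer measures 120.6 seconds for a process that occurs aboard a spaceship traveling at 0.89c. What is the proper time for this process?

Dilated time Δt = 120.6 seconds
γ = 1/√(1 - 0.89²) = 2.193
Δt₀ = Δt/γ = 120.6/2.193 = 54.99 seconds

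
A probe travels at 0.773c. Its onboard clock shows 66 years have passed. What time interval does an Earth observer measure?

Proper time Δt₀ = 66 years
γ = 1/√(1 - 0.773²) = 1.576
Δt = γΔt₀ = 1.576 × 66 = 104.0 years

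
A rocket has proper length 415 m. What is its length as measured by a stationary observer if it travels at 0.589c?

Proper length L₀ = 415 m
γ = 1/√(1 - 0.589²) = 1.2374
L = L₀/γ = 415/1.2374 = 335.4 m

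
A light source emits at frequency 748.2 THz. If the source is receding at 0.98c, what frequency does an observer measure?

β = v/c = 0.98
(1-β)/(1+β) = 0.02/1.98 = 0.010101
Doppler factor = √(0.010101) = 0.100504
f_obs = 748.2 × 0.100504 = 75.20 THz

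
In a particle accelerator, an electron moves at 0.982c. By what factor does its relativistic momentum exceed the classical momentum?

p_rel = γmv, p_class = mv
Ratio = γ = 1/√(1 - 0.982²)
= 1/√(0.035676) = 5.294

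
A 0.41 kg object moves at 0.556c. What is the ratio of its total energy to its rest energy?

E = γmc², E₀ = mc²
E/E₀ = γ = 1/√(1 - 0.556²) = 1.203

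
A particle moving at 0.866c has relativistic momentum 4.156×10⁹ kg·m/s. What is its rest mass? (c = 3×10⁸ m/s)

γ = 1/√(1 - 0.866²) = 1.9998
v = 0.866 × 3×10⁸ = 2.598×10⁸ m/s
m = p/(γv) = 4.156×10⁹/(1.9998 × 2.598×10⁸) = 7.999 kg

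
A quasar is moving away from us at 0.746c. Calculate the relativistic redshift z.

β = 0.746
(1+β)/(1-β) = 1.746/0.254 = 6.874
√(6.874) = 2.622
z = 2.622 - 1 = 1.622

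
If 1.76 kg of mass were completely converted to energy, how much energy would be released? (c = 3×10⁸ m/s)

Using E = mc²:
c² = (3×10⁸)² = 9×10¹⁶ m²/s²
E = 1.76 × 9×10¹⁶ = 1.584×10¹⁷ J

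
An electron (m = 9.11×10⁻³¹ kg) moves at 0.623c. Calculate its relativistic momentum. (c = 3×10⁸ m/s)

γ = 1/√(1 - 0.623²) = 1.2784
v = 0.623 × 3×10⁸ = 1.869×10⁸ m/s
p = γmv = 1.2784 × 9.11×10⁻³¹ × 1.869×10⁸ = 2.177×10⁻²² kg·m/s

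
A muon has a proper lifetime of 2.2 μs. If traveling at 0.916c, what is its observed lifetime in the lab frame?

Proper lifetime τ₀ = 2.2 μs
γ = 1/√(1 - 0.916²) = 2.4927
τ = γτ₀ = 2.4927 × 2.2 μs = 5.484 μs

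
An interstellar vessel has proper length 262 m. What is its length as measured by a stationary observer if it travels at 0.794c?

Proper length L₀ = 262 m
γ = 1/√(1 - 0.794²) = 1.645
L = L₀/γ = 262/1.645 = 159.3 m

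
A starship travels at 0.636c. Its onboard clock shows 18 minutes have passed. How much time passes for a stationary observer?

Proper time Δt₀ = 18 minutes
γ = 1/√(1 - 0.636²) = 1.296
Δt = γΔt₀ = 1.296 × 18 = 23.33 minutes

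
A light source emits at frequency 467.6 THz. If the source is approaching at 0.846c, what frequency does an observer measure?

β = v/c = 0.846
(1+β)/(1-β) = 1.846/0.154 = 11.987
Doppler factor = √(11.987) = 3.462
f_obs = 467.6 × 3.462 = 1619 THz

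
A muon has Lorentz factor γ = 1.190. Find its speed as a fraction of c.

From γ = 1/√(1 - v²/c²):
1/γ² = 1/1.190² = 0.70616
v²/c² = 1 - 0.70616 = 0.29384
v/c = √(0.29384) = 0.5421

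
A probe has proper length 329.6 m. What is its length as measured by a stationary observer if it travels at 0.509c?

Proper length L₀ = 329.6 m
γ = 1/√(1 - 0.509²) = 1.1618
L = L₀/γ = 329.6/1.1618 = 283.7 m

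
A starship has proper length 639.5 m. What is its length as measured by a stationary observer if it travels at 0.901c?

Proper length L₀ = 639.5 m
γ = 1/√(1 - 0.901²) = 2.305
L = L₀/γ = 639.5/2.305 = 277.4 m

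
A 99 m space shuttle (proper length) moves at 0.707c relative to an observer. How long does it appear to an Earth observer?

Proper length L₀ = 99 m
γ = 1/√(1 - 0.707²) = 1.414
L = L₀/γ = 99/1.414 = 70.01 m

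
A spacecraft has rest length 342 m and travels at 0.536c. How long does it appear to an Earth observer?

Proper length L₀ = 342 m
γ = 1/√(1 - 0.536²) = 1.1845
L = L₀/γ = 342/1.1845 = 288.7 m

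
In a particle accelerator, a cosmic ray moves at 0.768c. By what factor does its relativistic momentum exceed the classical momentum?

p_rel = γmv, p_class = mv
Ratio = γ = 1/√(1 - 0.768²)
= 1/√(0.410176) = 1.561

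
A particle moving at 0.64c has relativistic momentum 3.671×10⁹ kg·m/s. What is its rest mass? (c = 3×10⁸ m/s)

γ = 1/√(1 - 0.64²) = 1.3014
v = 0.64 × 3×10⁸ = 1.920×10⁸ m/s
m = p/(γv) = 3.671×10⁹/(1.3014 × 1.920×10⁸) = 14.69 kg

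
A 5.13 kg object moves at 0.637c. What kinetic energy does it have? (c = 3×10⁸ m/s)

γ = 1/√(1 - 0.637²) = 1.2972
γ - 1 = 0.2972
KE = (γ-1)mc² = 0.2972 × 5.13 × (3×10⁸)² = 1.372×10¹⁷ J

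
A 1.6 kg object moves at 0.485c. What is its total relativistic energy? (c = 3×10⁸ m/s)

γ = 1/√(1 - 0.485²) = 1.1435
mc² = 1.6 × (3×10⁸)² = 1.440×10¹⁷ J
E = γmc² = 1.1435 × 1.440×10¹⁷ = 1.647×10¹⁷ J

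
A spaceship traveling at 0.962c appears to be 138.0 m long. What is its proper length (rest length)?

Contracted length L = 138.0 m
γ = 1/√(1 - 0.962²) = 3.662
L₀ = γL = 3.662 × 138.0 = 505.4 m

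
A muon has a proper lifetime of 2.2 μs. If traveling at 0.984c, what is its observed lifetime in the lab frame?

Proper lifetime τ₀ = 2.2 μs
γ = 1/√(1 - 0.984²) = 5.613
τ = γτ₀ = 5.613 × 2.2 μs = 12.35 μs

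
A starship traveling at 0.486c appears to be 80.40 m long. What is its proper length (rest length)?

Contracted length L = 80.40 m
γ = 1/√(1 - 0.486²) = 1.14422
L₀ = γL = 1.14422 × 80.40 = 92.00 m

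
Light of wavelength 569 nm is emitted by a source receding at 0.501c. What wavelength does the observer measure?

β = 0.501
Wavelength Doppler factor = √(1.501/0.499) = √(3.008) = 1.7344
λ_obs = 569 × 1.7344 = 986.9 nm (redshift)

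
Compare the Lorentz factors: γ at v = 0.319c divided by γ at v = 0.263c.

γ₁ = 1/√(1 - 0.319²) = 1.055
γ₂ = 1/√(1 - 0.263²) = 1.036
γ₁/γ₂ = 1.055/1.036 = 1.018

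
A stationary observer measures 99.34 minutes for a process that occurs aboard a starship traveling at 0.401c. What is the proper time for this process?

Dilated time Δt = 99.34 minutes
γ = 1/√(1 - 0.401²) = 1.0916
Δt₀ = Δt/γ = 99.34/1.0916 = 91.00 minutes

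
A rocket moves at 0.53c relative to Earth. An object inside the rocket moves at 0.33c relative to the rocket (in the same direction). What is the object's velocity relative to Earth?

u = (u' + v)/(1 + u'v/c²)
Numerator: 0.33 + 0.53 = 0.86
Denominator: 1 + 0.1749 = 1.1749
u = 0.86/1.1749 = 0.7320c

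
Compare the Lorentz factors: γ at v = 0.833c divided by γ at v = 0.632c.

γ₁ = 1/√(1 - 0.833²) = 1.807
γ₂ = 1/√(1 - 0.632²) = 1.290
γ₁/γ₂ = 1.807/1.290 = 1.401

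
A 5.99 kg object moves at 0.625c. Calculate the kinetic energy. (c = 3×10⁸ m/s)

γ = 1/√(1 - 0.625²) = 1.281
γ - 1 = 0.2810
KE = (γ-1)mc² = 0.2810 × 5.99 × (3×10⁸)² = 1.515×10¹⁷ J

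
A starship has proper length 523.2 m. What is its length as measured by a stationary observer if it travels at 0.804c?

Proper length L₀ = 523.2 m
γ = 1/√(1 - 0.804²) = 1.682
L = L₀/γ = 523.2/1.682 = 311.1 m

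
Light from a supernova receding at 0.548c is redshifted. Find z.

β = 0.548
(1+β)/(1-β) = 1.548/0.452 = 3.4248
√(3.4248) = 1.8506
z = 1.8506 - 1 = 0.8506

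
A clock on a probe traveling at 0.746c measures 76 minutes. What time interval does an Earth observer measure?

Proper time Δt₀ = 76 minutes
γ = 1/√(1 - 0.746²) = 1.5016
Δt = γΔt₀ = 1.5016 × 76 = 114.1 minutes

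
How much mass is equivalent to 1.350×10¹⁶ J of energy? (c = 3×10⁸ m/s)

From E = mc², we get m = E/c²
c² = (3×10⁸)² = 9×10¹⁶ m²/s²
m = 1.350×10¹⁶ / 9×10¹⁶ = 0.1500 kg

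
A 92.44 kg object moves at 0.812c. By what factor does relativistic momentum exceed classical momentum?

p_rel = γmv, p_class = mv
Ratio = γ = 1/√(1 - 0.812²) = 1.713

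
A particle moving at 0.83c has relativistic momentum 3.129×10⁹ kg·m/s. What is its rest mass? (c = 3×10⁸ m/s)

γ = 1/√(1 - 0.83²) = 1.793
v = 0.83 × 3×10⁸ = 2.490×10⁸ m/s
m = p/(γv) = 3.129×10⁹/(1.793 × 2.490×10⁸) = 7.009 kg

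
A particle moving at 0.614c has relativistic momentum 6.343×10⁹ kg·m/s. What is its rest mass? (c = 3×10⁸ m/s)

γ = 1/√(1 - 0.614²) = 1.267
v = 0.614 × 3×10⁸ = 1.842×10⁸ m/s
m = p/(γv) = 6.343×10⁹/(1.267 × 1.842×10⁸) = 27.18 kg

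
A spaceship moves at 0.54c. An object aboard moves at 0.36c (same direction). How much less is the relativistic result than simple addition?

Classical: u' + v = 0.36 + 0.54 = 0.9c
Relativistic: u = (0.36 + 0.54)/(1 + 0.1944) = 0.9/1.1944 = 0.7535c
Difference: 0.9 - 0.7535 = 0.1465c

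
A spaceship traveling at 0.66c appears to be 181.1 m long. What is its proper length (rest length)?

Contracted length L = 181.1 m
γ = 1/√(1 - 0.66²) = 1.3311
L₀ = γL = 1.3311 × 181.1 = 241.1 m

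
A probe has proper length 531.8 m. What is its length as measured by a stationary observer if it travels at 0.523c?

Proper length L₀ = 531.8 m
γ = 1/√(1 - 0.523²) = 1.1733
L = L₀/γ = 531.8/1.1733 = 453.3 m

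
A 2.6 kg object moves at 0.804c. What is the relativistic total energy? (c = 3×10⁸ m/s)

γ = 1/√(1 - 0.804²) = 1.6817
mc² = 2.6 × (3×10⁸)² = 2.340×10¹⁷ J
E = γmc² = 1.6817 × 2.340×10¹⁷ = 3.935×10¹⁷ J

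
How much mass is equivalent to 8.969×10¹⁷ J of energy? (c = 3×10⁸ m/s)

From E = mc², we get m = E/c²
c² = (3×10⁸)² = 9×10¹⁶ m²/s²
m = 8.969×10¹⁷ / 9×10¹⁶ = 9.966 kg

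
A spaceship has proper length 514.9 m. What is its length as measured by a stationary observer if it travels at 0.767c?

Proper length L₀ = 514.9 m
γ = 1/√(1 - 0.767²) = 1.5585
L = L₀/γ = 514.9/1.5585 = 330.4 m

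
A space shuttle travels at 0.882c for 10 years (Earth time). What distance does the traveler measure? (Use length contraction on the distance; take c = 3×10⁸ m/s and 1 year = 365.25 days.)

Earth distance: d = v × t = 0.882c × 10 yr = 8.350×10¹⁶ m
γ = 2.122
d' = d/γ = 8.350×10¹⁶/2.122 = 3.935×10¹⁶ m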